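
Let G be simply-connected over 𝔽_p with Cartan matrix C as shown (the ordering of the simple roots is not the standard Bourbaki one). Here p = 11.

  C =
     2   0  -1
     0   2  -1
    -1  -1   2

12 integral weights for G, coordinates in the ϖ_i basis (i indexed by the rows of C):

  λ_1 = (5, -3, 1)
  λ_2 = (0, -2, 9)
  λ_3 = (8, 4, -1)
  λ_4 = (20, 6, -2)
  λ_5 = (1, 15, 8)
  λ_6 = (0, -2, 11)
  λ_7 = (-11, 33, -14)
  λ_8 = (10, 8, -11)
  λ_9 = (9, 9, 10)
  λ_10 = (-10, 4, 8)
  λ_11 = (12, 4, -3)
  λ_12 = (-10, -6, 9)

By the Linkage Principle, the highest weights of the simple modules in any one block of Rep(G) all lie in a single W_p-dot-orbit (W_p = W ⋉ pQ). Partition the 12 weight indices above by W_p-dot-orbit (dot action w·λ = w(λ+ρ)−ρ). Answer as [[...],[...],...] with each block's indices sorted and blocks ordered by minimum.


Type A_3, rank 3, |W|=24; reorder rows/cols to standard.

Folding the 12 weights λ_j+ρ into Ā_11 (reps in the given 3-coord order):

    1: (6, 2, 0)
    2: (1, 1, 9)
    3: (6, 2, 0)
    4: (5, 1, 4)
    5: (6, 2, 0)
    6: (1, 1, 9)
    7: (1, 1, 9)
    8: (1, 1, 9)
    9: (1, 1, 9)
    10: (6, 2, 0)
    11: (6, 2, 0)
    12: (5, 1, 4)

Grouping the 12 weights by Ā_11-representative: 3 linkage classes.

[[1, 3, 5, 10, 11], [2, 6, 7, 8, 9], [4, 12]]


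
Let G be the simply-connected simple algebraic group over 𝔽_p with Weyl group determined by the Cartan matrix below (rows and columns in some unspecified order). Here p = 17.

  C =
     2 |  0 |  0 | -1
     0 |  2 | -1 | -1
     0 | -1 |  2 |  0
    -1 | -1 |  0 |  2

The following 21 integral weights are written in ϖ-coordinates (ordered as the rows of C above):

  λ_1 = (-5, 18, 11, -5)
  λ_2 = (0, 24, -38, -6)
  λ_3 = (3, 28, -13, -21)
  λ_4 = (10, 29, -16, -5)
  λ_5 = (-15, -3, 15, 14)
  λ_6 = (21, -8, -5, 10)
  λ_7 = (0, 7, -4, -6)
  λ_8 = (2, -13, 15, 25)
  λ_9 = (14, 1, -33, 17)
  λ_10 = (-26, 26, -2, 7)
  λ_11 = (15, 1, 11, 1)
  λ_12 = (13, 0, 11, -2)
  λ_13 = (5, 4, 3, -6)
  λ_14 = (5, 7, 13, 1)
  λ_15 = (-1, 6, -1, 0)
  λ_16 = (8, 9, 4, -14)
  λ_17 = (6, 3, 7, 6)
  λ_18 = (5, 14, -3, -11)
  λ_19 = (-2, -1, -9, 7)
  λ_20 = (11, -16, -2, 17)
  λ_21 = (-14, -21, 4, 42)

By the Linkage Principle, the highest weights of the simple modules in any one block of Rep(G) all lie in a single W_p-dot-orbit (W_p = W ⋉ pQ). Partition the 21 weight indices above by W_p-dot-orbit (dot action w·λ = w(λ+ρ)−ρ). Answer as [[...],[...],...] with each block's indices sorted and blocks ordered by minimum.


A_4 Cartan matrix, 4 simple roots permuted; ρ=(1,1,1,1).

Alcove-folded reps (p=17, 21 weights, presented ϖ-order):

    [1] (4, 3, 2, 6)
    [2] (4, 0, 3, 1)
    [3] (4, 0, 3, 1)
    [4] (4, 3, 2, 6)
    [5] (1, 1, 2, 1)
    [6] (1, 0, 4, 5)
    [7] (4, 0, 3, 1)
    [8] (4, 0, 3, 1)
    [9] (1, 1, 2, 1)
    [10] (0, 7, 0, 1)
    [11] (1, 1, 2, 1)
    [12] (4, 0, 3, 1)
    [13] (1, 0, 4, 5)
    [14] (2, 3, 1, 5)
    [15] (0, 7, 0, 1)
    [16] (4, 3, 2, 6)
    [17] (2, 3, 1, 5)
    [18] (4, 3, 2, 6)
    [19] (0, 7, 0, 1)
    [20] (1, 1, 2, 1)
    [21] (4, 3, 2, 6)

6 distinct reps among the 21 weights ⇒ 6 W_17-linkage classes:

[[1, 4, 16, 18, 21], [2, 3, 7, 8, 12], [5, 9, 11, 20], [6, 13], [10, 15, 19], [14, 17]]


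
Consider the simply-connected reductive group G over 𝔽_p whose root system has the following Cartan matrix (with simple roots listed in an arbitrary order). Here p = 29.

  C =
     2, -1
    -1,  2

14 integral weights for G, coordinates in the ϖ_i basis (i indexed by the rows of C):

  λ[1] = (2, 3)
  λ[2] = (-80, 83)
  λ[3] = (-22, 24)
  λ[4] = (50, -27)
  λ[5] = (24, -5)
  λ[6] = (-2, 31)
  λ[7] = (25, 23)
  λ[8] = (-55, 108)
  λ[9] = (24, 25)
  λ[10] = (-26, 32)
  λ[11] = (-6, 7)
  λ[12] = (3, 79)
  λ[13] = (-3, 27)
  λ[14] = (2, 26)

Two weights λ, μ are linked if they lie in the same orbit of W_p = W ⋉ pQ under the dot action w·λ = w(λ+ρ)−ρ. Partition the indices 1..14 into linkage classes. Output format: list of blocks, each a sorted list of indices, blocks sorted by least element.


Root system A_2: the 2×2 matrix C matches after relabeling.

Ā_29 reps of the 14 weights (A_2, coords as presented):

  λ_1 → (3, 4)
  λ_2 → (5, 3)
  λ_3 → (21, 4)
  λ_4 → (3, 4)
  λ_5 → (21, 4)
  λ_6 → (2, 26)
  λ_7 → (5, 3)
  λ_8 → (3, 4)
  λ_9 → (3, 4)
  λ_10 → (21, 4)
  λ_11 → (5, 3)
  λ_12 → (3, 4)
  λ_13 → (2, 26)
  λ_14 → (2, 26)

Linkage partition of the 14 weights (4 classes, p=29):

[[1, 4, 8, 9, 12], [2, 7, 11], [3, 5, 10], [6, 13, 14]]


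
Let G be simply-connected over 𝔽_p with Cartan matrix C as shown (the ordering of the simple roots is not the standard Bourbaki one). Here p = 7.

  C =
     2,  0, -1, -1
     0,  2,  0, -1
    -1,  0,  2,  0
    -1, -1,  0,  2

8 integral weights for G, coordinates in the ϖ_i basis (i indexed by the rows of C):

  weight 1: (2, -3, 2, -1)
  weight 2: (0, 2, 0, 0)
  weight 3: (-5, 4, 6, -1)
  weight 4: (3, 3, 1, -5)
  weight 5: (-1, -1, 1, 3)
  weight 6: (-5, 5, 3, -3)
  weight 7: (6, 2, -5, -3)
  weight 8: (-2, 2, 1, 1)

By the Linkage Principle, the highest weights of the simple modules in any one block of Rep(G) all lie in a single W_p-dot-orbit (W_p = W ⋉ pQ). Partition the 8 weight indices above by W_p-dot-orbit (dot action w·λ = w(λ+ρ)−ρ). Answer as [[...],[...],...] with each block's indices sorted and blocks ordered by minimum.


Cartan matrix: type A_4 (|W|=120); un-permuting the 4 rows.

W_7-reps of the 8 weights in Ā_7 (same 4-coord order as C):

  [1] (1, 0, 3, 2) · [2] (1, 3, 1, 1) · [3] (0, 0, 2, 4) · [4] (0, 0, 2, 4) · [5] (0, 0, 2, 4) · [6] (0, 0, 2, 4) · [7] (1, 0, 3, 2) · [8] (1, 3, 1, 1)

Linkage partition of the 8 weights (3 classes, p=7):

[[1, 7], [2, 8], [3, 4, 5, 6]]


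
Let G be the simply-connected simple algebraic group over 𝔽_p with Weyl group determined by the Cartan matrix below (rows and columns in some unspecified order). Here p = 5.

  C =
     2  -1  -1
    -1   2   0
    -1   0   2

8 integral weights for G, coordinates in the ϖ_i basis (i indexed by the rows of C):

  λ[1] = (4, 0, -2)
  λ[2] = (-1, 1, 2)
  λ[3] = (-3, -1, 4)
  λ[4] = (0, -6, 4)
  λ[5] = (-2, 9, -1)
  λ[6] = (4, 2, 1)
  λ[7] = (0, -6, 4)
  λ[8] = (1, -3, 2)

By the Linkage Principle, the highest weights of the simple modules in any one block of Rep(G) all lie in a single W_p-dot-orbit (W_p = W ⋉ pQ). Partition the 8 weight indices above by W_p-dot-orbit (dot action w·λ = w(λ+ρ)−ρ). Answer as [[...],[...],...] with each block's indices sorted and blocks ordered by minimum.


Root system A_3: the 3×3 matrix C matches after relabeling.

Each λ_j+ρ reduced to Ā_5; 3-tuples below use C's row order:

  1: (4, 0, 0) · 2: (0, 2, 3) · 3: (0, 2, 3) · 4: (4, 0, 0) · 5: (4, 0, 0) · 6: (0, 2, 3) · 7: (4, 0, 0) · 8: (0, 2, 3)

The 8 indices split into 2 linkage classes (same alcove rep ⇔ same W_5-dot-orbit):

[[1, 4, 5, 7], [2, 3, 6, 8]]


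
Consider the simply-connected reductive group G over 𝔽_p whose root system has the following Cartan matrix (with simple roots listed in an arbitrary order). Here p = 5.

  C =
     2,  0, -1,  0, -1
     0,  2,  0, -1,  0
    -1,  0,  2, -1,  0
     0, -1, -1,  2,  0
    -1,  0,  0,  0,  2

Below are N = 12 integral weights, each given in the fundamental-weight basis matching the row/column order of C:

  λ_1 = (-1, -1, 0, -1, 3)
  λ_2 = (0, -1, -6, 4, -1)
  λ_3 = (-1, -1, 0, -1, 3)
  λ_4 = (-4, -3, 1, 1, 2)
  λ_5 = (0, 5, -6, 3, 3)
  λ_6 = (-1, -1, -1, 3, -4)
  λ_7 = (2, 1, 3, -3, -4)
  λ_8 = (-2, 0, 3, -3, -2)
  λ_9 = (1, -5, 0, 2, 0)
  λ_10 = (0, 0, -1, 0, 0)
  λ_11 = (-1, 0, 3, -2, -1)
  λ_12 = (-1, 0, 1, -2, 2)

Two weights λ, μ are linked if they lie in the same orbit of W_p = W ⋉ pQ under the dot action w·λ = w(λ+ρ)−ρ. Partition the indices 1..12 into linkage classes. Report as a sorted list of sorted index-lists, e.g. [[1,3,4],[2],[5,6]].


Cartan matrix: type A_5 (|W|=720); un-permuting the 5 rows.

Folding the 12 weights λ_j+ρ into Ā_5 (reps in the given 5-coord order):

  1: (0, 0, 1, 0, 4) · 2: (0, 0, 1, 0, 4) · 3: (0, 0, 1, 0, 4) · 4: (2, 1, 0, 1, 0) · 5: (0, 0, 1, 0, 4) · 6: (0, 0, 3, 1, 0) · 7: (0, 2, 2, 0, 1) · 8: (1, 1, 0, 1, 1) · 9: (1, 1, 0, 1, 1) · 10: (1, 1, 0, 1, 1) · 11: (0, 0, 3, 1, 0) · 12: (0, 0, 1, 1, 3)

The 12 indices split into 6 linkage classes (same alcove rep ⇔ same W_5-dot-orbit):

[[1, 2, 3, 5], [4], [6, 11], [7], [8, 9, 10], [12]]


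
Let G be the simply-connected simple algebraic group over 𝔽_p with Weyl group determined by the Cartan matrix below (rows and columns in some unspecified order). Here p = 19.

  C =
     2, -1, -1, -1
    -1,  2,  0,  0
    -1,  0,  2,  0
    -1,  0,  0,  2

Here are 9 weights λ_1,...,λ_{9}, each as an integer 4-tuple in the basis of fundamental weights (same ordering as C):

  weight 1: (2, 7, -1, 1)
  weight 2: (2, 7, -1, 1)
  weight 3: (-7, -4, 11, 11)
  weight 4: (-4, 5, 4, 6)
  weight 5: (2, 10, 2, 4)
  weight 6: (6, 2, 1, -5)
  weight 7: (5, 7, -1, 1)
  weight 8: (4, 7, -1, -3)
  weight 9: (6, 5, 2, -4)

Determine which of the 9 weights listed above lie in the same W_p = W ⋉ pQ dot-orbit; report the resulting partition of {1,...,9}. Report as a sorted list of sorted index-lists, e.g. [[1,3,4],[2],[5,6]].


Root system D_4: the 4×4 matrix C matches after relabeling.

W_19-reps of the 9 weights in Ā_19 (same 4-coord order as C):

  [1] (3, 8, 0, 2) · [2] (3, 8, 0, 2) · [3] (3, 6, 3, 3) · [4] (3, 3, 2, 4) · [5] (3, 8, 0, 2) · [6] (3, 3, 2, 4) · [7] (3, 8, 0, 2) · [8] (3, 8, 0, 2) · [9] (3, 6, 3, 3)

The 9 indices split into 3 linkage classes (same alcove rep ⇔ same W_19-dot-orbit):

[[1, 2, 5, 7, 8], [3, 9], [4, 6]]


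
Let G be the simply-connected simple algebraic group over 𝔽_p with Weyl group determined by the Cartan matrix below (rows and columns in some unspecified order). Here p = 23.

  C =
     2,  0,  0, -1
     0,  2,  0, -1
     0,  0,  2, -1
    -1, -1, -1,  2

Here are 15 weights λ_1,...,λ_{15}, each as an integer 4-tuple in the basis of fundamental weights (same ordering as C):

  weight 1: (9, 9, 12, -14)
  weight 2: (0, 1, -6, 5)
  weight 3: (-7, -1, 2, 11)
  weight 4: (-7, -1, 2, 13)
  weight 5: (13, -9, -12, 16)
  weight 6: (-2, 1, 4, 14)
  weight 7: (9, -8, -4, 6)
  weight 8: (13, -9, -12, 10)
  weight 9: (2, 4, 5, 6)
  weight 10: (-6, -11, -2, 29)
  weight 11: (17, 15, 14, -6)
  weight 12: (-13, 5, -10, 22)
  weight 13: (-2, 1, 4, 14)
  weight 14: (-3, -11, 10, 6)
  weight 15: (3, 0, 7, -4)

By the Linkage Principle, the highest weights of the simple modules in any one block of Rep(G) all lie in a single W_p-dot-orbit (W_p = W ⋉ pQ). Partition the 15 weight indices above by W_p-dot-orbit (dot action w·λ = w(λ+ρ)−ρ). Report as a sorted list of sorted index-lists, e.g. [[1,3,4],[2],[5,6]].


Cartan matrix: type D_4 (|W|=192); un-permuting the 4 rows.

W_23-reps of the 15 weights in Ā_23 (same 4-coord order as C):

  λ_1+ρ ↦ (3, 3, 0, 7)
  λ_2+ρ ↦ (1, 2, 5, 1)
  λ_3+ρ ↦ (6, 0, 3, 6)
  λ_4+ρ ↦ (6, 0, 3, 6)
  λ_5+ρ ↦ (6, 0, 3, 6)
  λ_6+ρ ↦ (1, 2, 5, 1)
  λ_7+ρ ↦ (7, 4, 0, 3)
  λ_8+ρ ↦ (6, 0, 3, 6)
  λ_9+ρ ↦ (3, 5, 6, 2)
  λ_10+ρ ↦ (1, 2, 5, 1)
  λ_11+ρ ↦ (3, 5, 6, 2)
  λ_12+ρ ↦ (6, 0, 3, 6)
  λ_13+ρ ↦ (1, 2, 5, 1)
  λ_14+ρ ↦ (3, 5, 6, 2)
  λ_15+ρ ↦ (1, 2, 5, 1)

These 15 weights hit 5 W_23-dot-orbits; sizes (1, 5, 5, 1, 3):

[[1], [2, 6, 10, 13, 15], [3, 4, 5, 8, 12], [7], [9, 11, 14]]


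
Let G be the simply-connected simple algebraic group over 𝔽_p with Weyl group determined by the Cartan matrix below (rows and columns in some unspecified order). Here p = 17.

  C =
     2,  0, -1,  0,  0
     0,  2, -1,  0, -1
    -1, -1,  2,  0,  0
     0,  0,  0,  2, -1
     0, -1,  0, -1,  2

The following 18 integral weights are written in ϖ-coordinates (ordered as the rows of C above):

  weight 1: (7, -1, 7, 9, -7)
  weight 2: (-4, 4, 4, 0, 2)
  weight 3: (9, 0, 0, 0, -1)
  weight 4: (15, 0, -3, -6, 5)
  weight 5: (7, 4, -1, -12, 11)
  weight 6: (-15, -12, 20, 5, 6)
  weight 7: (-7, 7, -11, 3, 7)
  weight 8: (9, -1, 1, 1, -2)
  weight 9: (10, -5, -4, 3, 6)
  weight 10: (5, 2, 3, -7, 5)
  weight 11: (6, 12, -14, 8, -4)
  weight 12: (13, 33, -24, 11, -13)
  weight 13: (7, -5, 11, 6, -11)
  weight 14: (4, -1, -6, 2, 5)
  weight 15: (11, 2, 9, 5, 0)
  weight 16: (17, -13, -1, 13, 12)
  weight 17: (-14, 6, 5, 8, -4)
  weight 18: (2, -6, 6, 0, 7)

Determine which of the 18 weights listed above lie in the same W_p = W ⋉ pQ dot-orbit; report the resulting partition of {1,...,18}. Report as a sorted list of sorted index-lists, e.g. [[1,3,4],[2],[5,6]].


Root system A_5: the 5×5 matrix C matches after relabeling.

Folding the 18 weights λ_j+ρ into Ā_17 (reps in the given 5-coord order):

  λ_1+ρ ↦ (5, 6, 2, 1, 0)
  λ_2+ρ ↦ (3, 5, 2, 1, 3)
  λ_3+ρ ↦ (10, 1, 1, 1, 0)
  λ_4+ρ ↦ (10, 1, 1, 1, 0)
  λ_5+ρ ↦ (0, 5, 0, 3, 1)
  λ_6+ρ ↦ (4, 3, 4, 4, 0)
  λ_7+ρ ↦ (5, 6, 2, 1, 0)
  λ_8+ρ ↦ (10, 1, 1, 1, 0)
  λ_9+ρ ↦ (4, 3, 4, 4, 0)
  λ_10+ρ ↦ (4, 3, 4, 4, 0)
  λ_11+ρ ↦ (4, 3, 4, 4, 0)
  λ_12+ρ ↦ (0, 5, 0, 3, 1)
  λ_13+ρ ↦ (3, 5, 2, 1, 3)
  λ_14+ρ ↦ (0, 5, 0, 3, 1)
  λ_15+ρ ↦ (3, 5, 2, 1, 3)
  λ_16+ρ ↦ (10, 1, 1, 1, 0)
  λ_17+ρ ↦ (4, 3, 4, 4, 0)
  λ_18+ρ ↦ (3, 5, 2, 1, 3)

5 distinct reps among the 18 weights ⇒ 5 W_17-linkage classes:

[[1, 7], [2, 13, 15, 18], [3, 4, 8, 16], [5, 12, 14], [6, 9, 10, 11, 17]]


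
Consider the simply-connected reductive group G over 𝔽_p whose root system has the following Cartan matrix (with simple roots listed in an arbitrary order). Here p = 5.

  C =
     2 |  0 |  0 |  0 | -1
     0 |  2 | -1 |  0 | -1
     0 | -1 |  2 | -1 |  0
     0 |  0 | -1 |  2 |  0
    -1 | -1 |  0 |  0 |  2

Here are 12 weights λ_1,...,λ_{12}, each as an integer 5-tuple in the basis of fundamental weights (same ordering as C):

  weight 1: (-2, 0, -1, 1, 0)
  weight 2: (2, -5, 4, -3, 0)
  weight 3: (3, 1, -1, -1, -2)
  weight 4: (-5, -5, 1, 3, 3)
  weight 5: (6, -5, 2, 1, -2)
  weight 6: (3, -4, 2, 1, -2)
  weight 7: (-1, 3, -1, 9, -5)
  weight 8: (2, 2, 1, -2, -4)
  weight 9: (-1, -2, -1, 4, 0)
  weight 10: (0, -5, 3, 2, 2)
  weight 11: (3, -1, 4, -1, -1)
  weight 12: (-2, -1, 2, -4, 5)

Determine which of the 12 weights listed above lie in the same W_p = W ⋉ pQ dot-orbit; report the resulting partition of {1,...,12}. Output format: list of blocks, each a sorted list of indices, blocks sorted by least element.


Root system A_5: the 5×5 matrix C matches after relabeling.

Ā_5 reps of the 12 weights (A_5, coords as presented):

  1: (1, 1, 0, 2, 0) · 2: (0, 0, 1, 1, 3) · 3: (3, 1, 0, 0, 1) · 4: (1, 2, 0, 1, 1) · 5: (0, 0, 1, 1, 3) · 6: (0, 0, 1, 1, 3) · 7: (0, 0, 1, 4, 0) · 8: (0, 0, 1, 1, 3) · 9: (0, 0, 1, 4, 0) · 10: (1, 2, 0, 1, 1) · 11: (0, 0, 1, 4, 0) · 12: (3, 1, 0, 0, 1)

These 12 weights hit 5 W_5-dot-orbits; sizes (1, 4, 2, 2, 3):

[[1], [2, 5, 6, 8], [3, 12], [4, 10], [7, 9, 11]]


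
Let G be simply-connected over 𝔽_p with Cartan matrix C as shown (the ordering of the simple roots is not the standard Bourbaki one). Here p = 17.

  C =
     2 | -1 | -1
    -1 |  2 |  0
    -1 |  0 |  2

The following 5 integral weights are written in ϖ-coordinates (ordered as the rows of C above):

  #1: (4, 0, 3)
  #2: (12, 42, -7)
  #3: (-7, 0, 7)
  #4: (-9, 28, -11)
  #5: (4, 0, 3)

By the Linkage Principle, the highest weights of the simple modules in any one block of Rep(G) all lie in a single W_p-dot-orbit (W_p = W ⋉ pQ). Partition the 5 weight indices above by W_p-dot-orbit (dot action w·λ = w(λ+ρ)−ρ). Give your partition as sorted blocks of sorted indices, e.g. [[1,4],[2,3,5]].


Type A_3, rank 3, |W|=24; reorder rows/cols to standard.

Ā_17 reps of the 5 weights (A_3, coords as presented):

  1: (5, 1, 4) · 2: (5, 1, 4) · 3: (1, 5, 2) · 4: (5, 1, 4) · 5: (5, 1, 4)

Partition of {1..5} into 2 W_17-dot-orbits:

[[1, 2, 4, 5], [3]]


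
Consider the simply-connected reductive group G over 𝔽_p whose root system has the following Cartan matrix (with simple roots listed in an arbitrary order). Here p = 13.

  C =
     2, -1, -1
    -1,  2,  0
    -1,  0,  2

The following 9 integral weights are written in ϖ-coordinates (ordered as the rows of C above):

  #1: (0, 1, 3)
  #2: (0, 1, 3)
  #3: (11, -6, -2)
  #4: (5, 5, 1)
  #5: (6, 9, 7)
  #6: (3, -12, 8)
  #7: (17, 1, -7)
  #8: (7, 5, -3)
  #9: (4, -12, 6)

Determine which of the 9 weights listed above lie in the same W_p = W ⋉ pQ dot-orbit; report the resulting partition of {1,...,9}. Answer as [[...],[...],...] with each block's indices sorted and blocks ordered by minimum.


Root system A_3: the 3×3 matrix C matches after relabeling.

Folding the 9 weights λ_j+ρ into Ā_13 (reps in the given 3-coord order):

  [1] (1, 2, 4);  [2] (1, 2, 4);  [3] (6, 5, 1);  [4] (6, 5, 1);  [5] (1, 2, 4);  [6] (7, 4, 2);  [7] (6, 5, 1);  [8] (6, 5, 1);  [9] (6, 5, 1)

Partition of {1..9} into 3 W_13-dot-orbits:

[[1, 2, 5], [3, 4, 7, 8, 9], [6]]


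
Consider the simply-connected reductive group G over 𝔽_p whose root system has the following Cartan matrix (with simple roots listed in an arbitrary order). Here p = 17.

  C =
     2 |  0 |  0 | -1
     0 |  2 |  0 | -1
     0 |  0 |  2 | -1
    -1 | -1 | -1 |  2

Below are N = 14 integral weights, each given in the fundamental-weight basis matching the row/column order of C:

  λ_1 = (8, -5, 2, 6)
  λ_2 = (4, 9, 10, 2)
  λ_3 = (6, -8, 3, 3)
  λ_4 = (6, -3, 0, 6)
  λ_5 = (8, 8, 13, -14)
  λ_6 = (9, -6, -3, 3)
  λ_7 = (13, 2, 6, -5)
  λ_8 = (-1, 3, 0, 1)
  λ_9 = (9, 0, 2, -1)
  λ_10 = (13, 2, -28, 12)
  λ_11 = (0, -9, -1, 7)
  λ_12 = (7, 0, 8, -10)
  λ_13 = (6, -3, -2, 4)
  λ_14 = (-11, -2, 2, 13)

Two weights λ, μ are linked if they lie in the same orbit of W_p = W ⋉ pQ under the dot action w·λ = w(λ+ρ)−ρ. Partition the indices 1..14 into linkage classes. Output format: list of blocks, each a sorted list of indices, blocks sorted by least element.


Type D_4, rank 4, |W|=192; reorder rows/cols to standard.

Folding the 14 weights λ_j+ρ into Ā_17 (reps in the given 4-coord order):

  λ_1 → (7, 2, 1, 2);  λ_2 → (7, 2, 1, 2);  λ_3 → (4, 4, 1, 3);  λ_4 → (7, 2, 1, 2);  λ_5 → (4, 4, 1, 3);  λ_6 → (7, 2, 1, 2);  λ_7 → (10, 1, 3, 0);  λ_8 → (0, 4, 1, 2);  λ_9 → (10, 1, 3, 0);  λ_10 → (10, 1, 3, 0);  λ_11 → (1, 8, 0, 0);  λ_12 → (1, 8, 0, 0);  λ_13 → (7, 2, 1, 2);  λ_14 → (10, 1, 3, 0)

The 14 indices split into 5 linkage classes (same alcove rep ⇔ same W_17-dot-orbit):

[[1, 2, 4, 6, 13], [3, 5], [7, 9, 10, 14], [8], [11, 12]]


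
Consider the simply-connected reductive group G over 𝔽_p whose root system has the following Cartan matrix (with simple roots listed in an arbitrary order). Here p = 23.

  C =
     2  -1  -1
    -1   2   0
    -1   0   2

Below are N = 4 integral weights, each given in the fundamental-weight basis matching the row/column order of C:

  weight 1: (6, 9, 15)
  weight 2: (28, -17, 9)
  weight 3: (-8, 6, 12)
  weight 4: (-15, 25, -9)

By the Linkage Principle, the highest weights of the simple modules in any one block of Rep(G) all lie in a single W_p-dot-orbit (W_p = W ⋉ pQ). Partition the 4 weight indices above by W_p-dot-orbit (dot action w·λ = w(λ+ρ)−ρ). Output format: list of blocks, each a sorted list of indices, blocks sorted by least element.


Type A_3, rank 3, |W|=24; reorder rows/cols to standard.

Folding the 4 weights λ_j+ρ into Ā_23 (reps in the given 3-coord order):

  1: (7, 0, 6);  2: (7, 0, 6);  3: (7, 0, 6);  4: (8, 1, 11)

Partition of {1..4} into 2 W_23-dot-orbits:

[[1, 2, 3], [4]]


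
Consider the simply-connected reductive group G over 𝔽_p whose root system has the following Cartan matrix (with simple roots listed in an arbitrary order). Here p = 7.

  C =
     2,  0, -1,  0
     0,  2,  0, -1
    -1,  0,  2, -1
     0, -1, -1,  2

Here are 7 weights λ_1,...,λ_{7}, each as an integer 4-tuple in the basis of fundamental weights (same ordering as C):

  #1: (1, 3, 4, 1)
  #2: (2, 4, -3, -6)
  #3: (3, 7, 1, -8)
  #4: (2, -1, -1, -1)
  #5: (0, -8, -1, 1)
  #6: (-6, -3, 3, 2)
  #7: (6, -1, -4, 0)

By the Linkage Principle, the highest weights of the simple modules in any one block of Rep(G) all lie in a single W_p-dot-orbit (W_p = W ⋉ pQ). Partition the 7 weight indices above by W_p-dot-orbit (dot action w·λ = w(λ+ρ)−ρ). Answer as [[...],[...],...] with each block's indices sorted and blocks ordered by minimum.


Type A_4, rank 4, |W|=120; reorder rows/cols to standard.

Each λ_j+ρ reduced to Ā_7; 4-tuples below use C's row order:

  [1] (4, 2, 1, 0) · [2] (4, 2, 1, 0) · [3] (0, 0, 4, 2) · [4] (3, 0, 0, 0) · [5] (4, 2, 1, 0) · [6] (4, 2, 1, 0) · [7] (4, 2, 1, 0)

Linkage partition of the 7 weights (3 classes, p=7):

[[1, 2, 5, 6, 7], [3], [4]]


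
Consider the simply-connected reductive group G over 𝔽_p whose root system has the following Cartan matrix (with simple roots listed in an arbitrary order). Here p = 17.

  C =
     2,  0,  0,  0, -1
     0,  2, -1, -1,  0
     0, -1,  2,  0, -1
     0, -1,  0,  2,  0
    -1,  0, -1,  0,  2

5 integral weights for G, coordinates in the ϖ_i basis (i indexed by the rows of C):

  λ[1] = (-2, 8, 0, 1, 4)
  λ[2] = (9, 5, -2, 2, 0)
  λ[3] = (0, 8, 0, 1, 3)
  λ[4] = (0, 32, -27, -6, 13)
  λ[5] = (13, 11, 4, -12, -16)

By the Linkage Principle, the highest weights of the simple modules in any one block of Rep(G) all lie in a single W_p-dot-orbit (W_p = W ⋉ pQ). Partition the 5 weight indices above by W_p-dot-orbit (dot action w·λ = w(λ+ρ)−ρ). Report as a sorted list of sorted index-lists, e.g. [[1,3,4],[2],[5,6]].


Dynkin diagram of C (from the 8 off-diagonal −1 entries): A_5.

Alcove-folded reps (p=17, 5 weights, presented ϖ-order):

  1: (1, 9, 1, 2, 4)
  2: (8, 5, 1, 1, 0)
  3: (1, 9, 1, 2, 4)
  4: (1, 9, 1, 2, 4)
  5: (1, 9, 1, 2, 4)

These 5 weights hit 2 W_17-dot-orbits; sizes (4, 1):

[[1, 3, 4, 5], [2]]


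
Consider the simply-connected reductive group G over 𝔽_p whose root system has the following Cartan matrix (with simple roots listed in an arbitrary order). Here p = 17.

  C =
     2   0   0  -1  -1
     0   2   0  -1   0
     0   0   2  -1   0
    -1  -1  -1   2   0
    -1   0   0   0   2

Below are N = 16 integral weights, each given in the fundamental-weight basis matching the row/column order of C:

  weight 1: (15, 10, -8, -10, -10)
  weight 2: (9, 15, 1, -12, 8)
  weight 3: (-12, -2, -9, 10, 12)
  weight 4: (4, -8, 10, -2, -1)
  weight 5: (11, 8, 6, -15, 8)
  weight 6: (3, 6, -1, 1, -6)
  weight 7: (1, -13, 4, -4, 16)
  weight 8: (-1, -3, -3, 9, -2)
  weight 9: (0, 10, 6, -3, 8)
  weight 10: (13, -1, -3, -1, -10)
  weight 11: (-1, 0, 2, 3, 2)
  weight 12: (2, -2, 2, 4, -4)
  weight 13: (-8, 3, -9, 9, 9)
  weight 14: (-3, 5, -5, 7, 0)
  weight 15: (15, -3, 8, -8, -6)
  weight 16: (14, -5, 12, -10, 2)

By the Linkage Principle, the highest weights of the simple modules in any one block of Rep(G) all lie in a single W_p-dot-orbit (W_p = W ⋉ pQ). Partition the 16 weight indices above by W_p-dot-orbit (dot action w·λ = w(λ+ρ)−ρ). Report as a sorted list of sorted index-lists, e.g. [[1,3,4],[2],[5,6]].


C ↔ D_5 under row/col permutation; |W(D_5)| = 1920.

λ_j+ρ reflected into Ā_17 (⟨·,θ^∨⟩≤17); 5-tuples as given:

  λ_1+ρ ↦ (1, 2, 2, 5, 0)
  λ_2+ρ ↦ (1, 2, 2, 5, 0)
  λ_3+ρ ↦ (2, 8, 1, 0, 2)
  λ_4+ρ ↦ (0, 1, 3, 4, 3)
  λ_5+ρ ↦ (0, 1, 3, 4, 3)
  λ_6+ρ ↦ (1, 7, 0, 1, 4)
  λ_7+ρ ↦ (2, 8, 1, 0, 2)
  λ_8+ρ ↦ (1, 2, 2, 5, 0)
  λ_9+ρ ↦ (1, 2, 2, 5, 0)
  λ_10+ρ ↦ (3, 2, 0, 0, 9)
  λ_11+ρ ↦ (0, 1, 3, 4, 3)
  λ_12+ρ ↦ (0, 1, 3, 4, 3)
  λ_13+ρ ↦ (0, 1, 3, 4, 3)
  λ_14+ρ ↦ (1, 6, 4, 2, 1)
  λ_15+ρ ↦ (1, 7, 0, 1, 4)
  λ_16+ρ ↦ (2, 8, 1, 0, 2)

6 distinct reps among the 16 weights ⇒ 6 W_17-linkage classes:

[[1, 2, 8, 9], [3, 7, 16], [4, 5, 11, 12, 13], [6, 15], [10], [14]]


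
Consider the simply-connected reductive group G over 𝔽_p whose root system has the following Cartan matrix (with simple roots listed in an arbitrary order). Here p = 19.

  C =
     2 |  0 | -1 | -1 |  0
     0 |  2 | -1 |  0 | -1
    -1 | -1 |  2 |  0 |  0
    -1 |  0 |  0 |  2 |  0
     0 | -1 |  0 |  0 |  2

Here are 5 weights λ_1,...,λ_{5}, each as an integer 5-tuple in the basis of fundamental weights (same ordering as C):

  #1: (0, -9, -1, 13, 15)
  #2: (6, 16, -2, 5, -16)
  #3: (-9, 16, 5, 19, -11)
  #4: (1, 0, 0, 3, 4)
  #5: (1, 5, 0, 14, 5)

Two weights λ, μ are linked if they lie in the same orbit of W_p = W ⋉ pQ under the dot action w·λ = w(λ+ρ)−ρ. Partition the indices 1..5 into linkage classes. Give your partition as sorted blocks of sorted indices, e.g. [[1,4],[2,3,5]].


Root system A_5: the 5×5 matrix C matches after relabeling.

Each λ_j+ρ reduced to Ā_19; 5-tuples below use C's row order:

  λ_1 → (7, 0, 1, 3, 4) · λ_2 → (2, 1, 1, 4, 5) · λ_3 → (2, 1, 1, 4, 5) · λ_4 → (2, 1, 1, 4, 5) · λ_5 → (2, 1, 1, 4, 5)

Linkage partition of the 5 weights (2 classes, p=19):

[[1], [2, 3, 4, 5]]


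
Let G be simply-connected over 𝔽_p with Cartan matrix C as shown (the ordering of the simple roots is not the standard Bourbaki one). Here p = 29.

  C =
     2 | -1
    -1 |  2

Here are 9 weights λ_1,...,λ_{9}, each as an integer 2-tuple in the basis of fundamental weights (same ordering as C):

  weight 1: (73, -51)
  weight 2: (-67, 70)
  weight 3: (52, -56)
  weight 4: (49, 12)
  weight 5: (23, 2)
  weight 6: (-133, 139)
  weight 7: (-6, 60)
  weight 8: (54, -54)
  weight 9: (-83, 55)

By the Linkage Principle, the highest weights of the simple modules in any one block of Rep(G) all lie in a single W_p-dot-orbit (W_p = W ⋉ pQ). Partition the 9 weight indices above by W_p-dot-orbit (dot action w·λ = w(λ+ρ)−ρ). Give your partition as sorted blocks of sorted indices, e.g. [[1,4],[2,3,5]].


Root system A_2: the 2×2 matrix C matches after relabeling.

W_29-reps of the 9 weights in Ā_29 (same 2-coord order as C):

    λ_1 → (5, 16)
    λ_2 → (5, 16)
    λ_3 → (24, 3)
    λ_4 → (5, 16)
    λ_5 → (24, 3)
    λ_6 → (5, 16)
    λ_7 → (24, 3)
    λ_8 → (24, 3)
    λ_9 → (24, 3)

2 distinct reps among the 9 weights ⇒ 2 W_29-linkage classes:

[[1, 2, 4, 6], [3, 5, 7, 8, 9]]


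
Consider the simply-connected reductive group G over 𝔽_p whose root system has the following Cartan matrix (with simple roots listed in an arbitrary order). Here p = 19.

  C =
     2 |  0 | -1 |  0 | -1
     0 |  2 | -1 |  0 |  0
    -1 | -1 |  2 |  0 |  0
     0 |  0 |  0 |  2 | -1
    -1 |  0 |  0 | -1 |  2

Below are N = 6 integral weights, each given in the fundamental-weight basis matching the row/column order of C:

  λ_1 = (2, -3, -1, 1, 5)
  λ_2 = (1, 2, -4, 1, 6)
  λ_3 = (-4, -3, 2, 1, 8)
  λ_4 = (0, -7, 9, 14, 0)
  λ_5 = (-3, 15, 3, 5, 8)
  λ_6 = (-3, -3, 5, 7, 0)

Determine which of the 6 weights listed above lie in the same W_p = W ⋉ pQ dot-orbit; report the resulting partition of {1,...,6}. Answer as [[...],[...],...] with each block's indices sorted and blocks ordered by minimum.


Cartan matrix: type A_5 (|W|=720); un-permuting the 5 rows.

Each λ_j+ρ reduced to Ā_19; 5-tuples below use C's row order:

    [1] (1, 0, 2, 2, 6)
    [2] (1, 0, 2, 2, 6)
    [3] (1, 0, 2, 2, 6)
    [4] (1, 2, 2, 7, 1)
    [5] (1, 2, 2, 7, 1)
    [6] (1, 2, 2, 7, 1)

2 distinct reps among the 6 weights ⇒ 2 W_19-linkage classes:

[[1, 2, 3], [4, 5, 6]]


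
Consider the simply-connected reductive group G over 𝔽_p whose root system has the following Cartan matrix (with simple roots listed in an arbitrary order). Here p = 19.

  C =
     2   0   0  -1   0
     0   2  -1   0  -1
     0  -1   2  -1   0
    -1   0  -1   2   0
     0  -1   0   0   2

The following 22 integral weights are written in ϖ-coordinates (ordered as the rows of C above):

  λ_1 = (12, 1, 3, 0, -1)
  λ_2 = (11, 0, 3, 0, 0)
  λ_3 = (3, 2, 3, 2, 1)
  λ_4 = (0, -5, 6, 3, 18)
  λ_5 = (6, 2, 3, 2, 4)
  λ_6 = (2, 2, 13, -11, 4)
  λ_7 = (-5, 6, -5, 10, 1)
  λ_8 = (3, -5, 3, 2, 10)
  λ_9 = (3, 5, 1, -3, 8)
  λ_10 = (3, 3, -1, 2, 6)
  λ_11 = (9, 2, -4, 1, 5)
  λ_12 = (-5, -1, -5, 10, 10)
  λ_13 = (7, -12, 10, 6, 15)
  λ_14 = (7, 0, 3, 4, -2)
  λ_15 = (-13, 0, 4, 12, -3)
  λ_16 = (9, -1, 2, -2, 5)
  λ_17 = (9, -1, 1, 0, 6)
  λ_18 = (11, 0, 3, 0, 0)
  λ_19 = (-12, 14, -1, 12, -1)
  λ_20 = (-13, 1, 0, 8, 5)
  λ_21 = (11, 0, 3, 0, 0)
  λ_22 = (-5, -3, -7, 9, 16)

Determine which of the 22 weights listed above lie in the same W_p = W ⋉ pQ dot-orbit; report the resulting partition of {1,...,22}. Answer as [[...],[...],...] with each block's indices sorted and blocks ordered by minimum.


Dynkin diagram of C (from the 8 off-diagonal −1 entries): A_5.

Folding the 22 weights λ_j+ρ into Ā_19 (reps in the given 5-coord order):

    λ_1+ρ ↦ (12, 1, 4, 1, 1)
    λ_2+ρ ↦ (12, 1, 4, 1, 1)
    λ_3+ρ ↦ (4, 3, 4, 3, 2)
    λ_4+ρ ↦ (4, 4, 0, 3, 7)
    λ_5+ρ ↦ (4, 3, 4, 3, 2)
    λ_6+ρ ↦ (4, 3, 4, 3, 2)
    λ_7+ρ ↦ (4, 3, 4, 3, 2)
    λ_8+ρ ↦ (4, 4, 0, 3, 7)
    λ_9+ρ ↦ (2, 6, 0, 2, 9)
    λ_10+ρ ↦ (4, 4, 0, 3, 7)
    λ_11+ρ ↦ (9, 0, 2, 1, 6)
    λ_12+ρ ↦ (4, 4, 0, 3, 7)
    λ_13+ρ ↦ (4, 4, 0, 3, 7)
    λ_14+ρ ↦ (8, 0, 4, 5, 1)
    λ_15+ρ ↦ (12, 1, 4, 1, 1)
    λ_16+ρ ↦ (9, 0, 2, 1, 6)
    λ_17+ρ ↦ (9, 0, 2, 1, 6)
    λ_18+ρ ↦ (12, 1, 4, 1, 1)
    λ_19+ρ ↦ (2, 6, 0, 2, 9)
    λ_20+ρ ↦ (9, 0, 2, 1, 6)
    λ_21+ρ ↦ (12, 1, 4, 1, 1)
    λ_22+ρ ↦ (2, 6, 0, 2, 9)

Grouping the 22 weights by Ā_19-representative: 6 linkage classes.

[[1, 2, 15, 18, 21], [3, 5, 6, 7], [4, 8, 10, 12, 13], [9, 19, 22], [11, 16, 17, 20], [14]]


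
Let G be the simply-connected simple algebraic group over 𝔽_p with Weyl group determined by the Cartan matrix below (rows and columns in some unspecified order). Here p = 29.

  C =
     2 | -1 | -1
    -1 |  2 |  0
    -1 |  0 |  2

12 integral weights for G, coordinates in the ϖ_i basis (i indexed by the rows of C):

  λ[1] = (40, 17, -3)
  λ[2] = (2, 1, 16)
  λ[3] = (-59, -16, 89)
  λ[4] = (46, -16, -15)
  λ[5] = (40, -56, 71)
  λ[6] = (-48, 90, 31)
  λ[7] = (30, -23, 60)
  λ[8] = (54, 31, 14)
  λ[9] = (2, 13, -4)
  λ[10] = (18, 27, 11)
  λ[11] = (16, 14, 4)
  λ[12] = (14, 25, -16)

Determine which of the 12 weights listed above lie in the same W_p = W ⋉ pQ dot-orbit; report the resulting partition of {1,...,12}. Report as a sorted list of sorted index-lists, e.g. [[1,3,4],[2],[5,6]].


Dynkin diagram of C (from the 4 off-diagonal −1 entries): A_3.

Each λ_j+ρ reduced to Ā_29; 3-tuples below use C's row order:

  [1] (1, 1, 17)
  [2] (3, 2, 17)
  [3] (0, 14, 3)
  [4] (11, 3, 4)
  [5] (0, 14, 3)
  [6] (11, 3, 4)
  [7] (3, 2, 17)
  [8] (0, 14, 3)
  [9] (0, 14, 3)
  [10] (1, 1, 17)
  [11] (14, 7, 3)
  [12] (0, 14, 3)

5 distinct reps among the 12 weights ⇒ 5 W_29-linkage classes:

[[1, 10], [2, 7], [3, 5, 8, 9, 12], [4, 6], [11]]


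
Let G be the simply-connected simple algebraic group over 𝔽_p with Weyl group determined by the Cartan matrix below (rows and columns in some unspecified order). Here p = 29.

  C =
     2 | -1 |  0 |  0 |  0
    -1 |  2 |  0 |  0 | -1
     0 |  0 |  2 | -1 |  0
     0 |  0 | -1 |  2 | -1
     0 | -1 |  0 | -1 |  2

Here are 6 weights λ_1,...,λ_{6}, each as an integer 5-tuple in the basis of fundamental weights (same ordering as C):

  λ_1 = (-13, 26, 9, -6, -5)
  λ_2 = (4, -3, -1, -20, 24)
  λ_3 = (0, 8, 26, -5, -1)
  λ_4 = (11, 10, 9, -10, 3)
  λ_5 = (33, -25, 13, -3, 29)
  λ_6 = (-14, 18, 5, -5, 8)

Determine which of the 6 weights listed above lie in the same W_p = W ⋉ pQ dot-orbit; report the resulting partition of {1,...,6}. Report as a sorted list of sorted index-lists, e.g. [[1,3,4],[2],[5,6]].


Root system A_5: the 5×5 matrix C matches after relabeling.

Folding the 6 weights λ_j+ρ into Ā_29 (reps in the given 5-coord order):

  λ_1+ρ ↦ (12, 6, 1, 4, 5);  λ_2+ρ ↦ (3, 2, 19, 0, 4);  λ_3+ρ ↦ (3, 2, 19, 0, 4);  λ_4+ρ ↦ (12, 6, 1, 4, 5);  λ_5+ρ ↦ (12, 6, 1, 4, 5);  λ_6+ρ ↦ (12, 6, 1, 4, 5)

2 distinct reps among the 6 weights ⇒ 2 W_29-linkage classes:

[[1, 4, 5, 6], [2, 3]]


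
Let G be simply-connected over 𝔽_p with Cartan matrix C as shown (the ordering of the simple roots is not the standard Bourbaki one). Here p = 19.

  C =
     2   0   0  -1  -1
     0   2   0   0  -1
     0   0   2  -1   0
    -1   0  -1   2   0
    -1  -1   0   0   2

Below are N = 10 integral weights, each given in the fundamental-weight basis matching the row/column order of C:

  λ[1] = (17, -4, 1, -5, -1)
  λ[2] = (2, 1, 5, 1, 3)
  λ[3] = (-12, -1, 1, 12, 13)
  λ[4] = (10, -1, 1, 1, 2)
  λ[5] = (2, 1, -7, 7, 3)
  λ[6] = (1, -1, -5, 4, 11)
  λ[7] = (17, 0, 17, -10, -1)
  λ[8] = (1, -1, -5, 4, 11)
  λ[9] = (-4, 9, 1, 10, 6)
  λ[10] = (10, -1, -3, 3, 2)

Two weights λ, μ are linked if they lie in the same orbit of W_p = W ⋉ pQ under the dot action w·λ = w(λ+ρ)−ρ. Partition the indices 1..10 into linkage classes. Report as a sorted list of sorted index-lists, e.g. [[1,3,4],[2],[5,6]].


Root system A_5: the 5×5 matrix C matches after relabeling.

Alcove-folded reps (p=19, 10 weights, presented ϖ-order):

  1: (11, 0, 2, 2, 3)
  2: (3, 2, 6, 2, 4)
  3: (11, 0, 2, 2, 3)
  4: (11, 0, 2, 2, 3)
  5: (3, 2, 6, 2, 4)
  6: (2, 0, 4, 1, 12)
  7: (1, 0, 0, 9, 8)
  8: (2, 0, 4, 1, 12)
  9: (3, 2, 6, 2, 4)
  10: (11, 0, 2, 2, 3)

Linkage partition of the 10 weights (4 classes, p=19):

[[1, 3, 4, 10], [2, 5, 9], [6, 8], [7]]


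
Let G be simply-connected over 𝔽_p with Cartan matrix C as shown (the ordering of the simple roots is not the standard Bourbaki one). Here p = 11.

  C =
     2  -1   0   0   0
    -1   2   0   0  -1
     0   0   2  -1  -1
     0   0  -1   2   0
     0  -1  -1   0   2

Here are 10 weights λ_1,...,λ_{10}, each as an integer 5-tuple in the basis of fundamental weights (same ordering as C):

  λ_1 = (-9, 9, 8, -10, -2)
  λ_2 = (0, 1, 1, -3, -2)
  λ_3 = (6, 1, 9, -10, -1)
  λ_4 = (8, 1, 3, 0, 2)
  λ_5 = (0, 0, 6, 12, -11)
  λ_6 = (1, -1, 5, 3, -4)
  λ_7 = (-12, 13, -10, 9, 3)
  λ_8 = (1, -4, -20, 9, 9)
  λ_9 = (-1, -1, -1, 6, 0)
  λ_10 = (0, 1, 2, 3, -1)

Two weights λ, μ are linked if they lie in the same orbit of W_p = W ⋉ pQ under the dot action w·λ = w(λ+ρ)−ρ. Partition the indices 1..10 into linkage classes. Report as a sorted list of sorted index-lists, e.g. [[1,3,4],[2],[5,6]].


Root system A_5: the 5×5 matrix C matches after relabeling.

Folding the 10 weights λ_j+ρ into Ā_11 (reps in the given 5-coord order):

  λ_1+ρ ↦ (1, 1, 1, 1, 0) · λ_2+ρ ↦ (1, 1, 1, 1, 0) · λ_3+ρ ↦ (1, 1, 1, 1, 0) · λ_4+ρ ↦ (1, 2, 3, 4, 0) · λ_5+ρ ↦ (1, 1, 1, 1, 0) · λ_6+ρ ↦ (1, 2, 3, 4, 0) · λ_7+ρ ↦ (1, 2, 3, 4, 0) · λ_8+ρ ↦ (1, 1, 1, 1, 0) · λ_9+ρ ↦ (0, 0, 0, 7, 1) · λ_10+ρ ↦ (1, 2, 3, 4, 0)

3 distinct reps among the 10 weights ⇒ 3 W_11-linkage classes:

[[1, 2, 3, 5, 8], [4, 6, 7, 10], [9]]


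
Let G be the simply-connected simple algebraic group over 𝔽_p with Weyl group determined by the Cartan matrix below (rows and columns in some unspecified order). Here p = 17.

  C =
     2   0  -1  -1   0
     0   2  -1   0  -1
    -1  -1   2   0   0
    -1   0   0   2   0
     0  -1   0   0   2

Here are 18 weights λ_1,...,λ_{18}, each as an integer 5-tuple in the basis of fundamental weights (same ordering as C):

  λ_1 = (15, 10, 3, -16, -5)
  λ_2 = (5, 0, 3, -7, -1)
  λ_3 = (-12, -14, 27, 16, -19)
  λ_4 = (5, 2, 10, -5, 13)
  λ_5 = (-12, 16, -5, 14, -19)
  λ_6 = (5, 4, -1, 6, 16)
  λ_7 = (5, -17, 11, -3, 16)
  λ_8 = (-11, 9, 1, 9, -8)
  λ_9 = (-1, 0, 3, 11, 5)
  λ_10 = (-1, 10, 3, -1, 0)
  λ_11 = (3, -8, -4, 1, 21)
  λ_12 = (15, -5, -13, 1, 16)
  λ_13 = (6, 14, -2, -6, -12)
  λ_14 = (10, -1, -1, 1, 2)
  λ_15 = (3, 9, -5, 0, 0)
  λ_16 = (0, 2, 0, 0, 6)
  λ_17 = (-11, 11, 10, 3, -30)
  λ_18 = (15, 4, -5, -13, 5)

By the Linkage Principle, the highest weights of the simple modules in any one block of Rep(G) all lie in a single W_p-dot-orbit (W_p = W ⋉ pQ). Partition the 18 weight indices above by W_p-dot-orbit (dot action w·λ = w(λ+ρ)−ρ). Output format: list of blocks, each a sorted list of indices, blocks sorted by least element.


C ↔ A_5 under row/col permutation; |W(A_5)| = 720.

Folding the 18 weights λ_j+ρ into Ā_17 (reps in the given 5-coord order):

  λ_1 → (1, 3, 1, 1, 7) · λ_2 → (0, 1, 4, 6, 0) · λ_3 → (11, 0, 0, 2, 3) · λ_4 → (11, 0, 0, 2, 3) · λ_5 → (0, 11, 4, 0, 1) · λ_6 → (0, 1, 4, 6, 0) · λ_7 → (0, 11, 4, 0, 1) · λ_8 → (2, 5, 3, 0, 2) · λ_9 → (0, 1, 4, 6, 0) · λ_10 → (0, 11, 4, 0, 1) · λ_11 → (1, 3, 1, 1, 7) · λ_12 → (0, 11, 4, 0, 1) · λ_13 → (1, 3, 1, 1, 7) · λ_14 → (11, 0, 0, 2, 3) · λ_15 → (0, 6, 4, 1, 1) · λ_16 → (1, 3, 1, 1, 7) · λ_17 → (0, 1, 4, 6, 0) · λ_18 → (0, 1, 4, 6, 0)

Partition of {1..18} into 6 W_17-dot-orbits:

[[1, 11, 13, 16], [2, 6, 9, 17, 18], [3, 4, 14], [5, 7, 10, 12], [8], [15]]


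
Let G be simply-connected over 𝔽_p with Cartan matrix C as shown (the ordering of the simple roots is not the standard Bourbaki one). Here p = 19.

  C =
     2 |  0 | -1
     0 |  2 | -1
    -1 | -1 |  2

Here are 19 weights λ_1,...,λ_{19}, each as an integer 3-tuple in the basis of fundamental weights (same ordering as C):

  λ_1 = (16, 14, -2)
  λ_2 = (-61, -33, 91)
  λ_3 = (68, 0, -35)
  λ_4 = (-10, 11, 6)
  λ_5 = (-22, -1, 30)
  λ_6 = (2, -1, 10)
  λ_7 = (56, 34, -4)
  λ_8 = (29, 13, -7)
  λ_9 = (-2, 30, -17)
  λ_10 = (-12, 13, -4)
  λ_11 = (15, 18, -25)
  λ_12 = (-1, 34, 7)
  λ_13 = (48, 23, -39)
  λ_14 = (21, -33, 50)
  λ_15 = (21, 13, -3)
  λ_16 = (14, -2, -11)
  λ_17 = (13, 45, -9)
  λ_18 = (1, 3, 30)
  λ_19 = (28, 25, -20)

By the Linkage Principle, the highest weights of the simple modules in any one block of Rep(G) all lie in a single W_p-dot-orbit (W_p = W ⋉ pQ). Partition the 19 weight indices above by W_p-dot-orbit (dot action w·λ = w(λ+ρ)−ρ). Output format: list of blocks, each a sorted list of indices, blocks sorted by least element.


Dynkin diagram of C (from the 4 off-diagonal −1 entries): A_3.

Folding the 19 weights λ_j+ρ into Ā_19 (reps in the given 3-coord order):

  λ_1+ρ ↦ (4, 2, 1)
  λ_2+ρ ↦ (13, 3, 3)
  λ_3+ρ ↦ (4, 2, 1)
  λ_4+ρ ↦ (7, 10, 2)
  λ_5+ρ ↦ (7, 10, 2)
  λ_6+ρ ↦ (3, 0, 11)
  λ_7+ρ ↦ (13, 3, 3)
  λ_8+ρ ↦ (0, 6, 5)
  λ_9+ρ ↦ (4, 2, 1)
  λ_10+ρ ↦ (3, 0, 11)
  λ_11+ρ ↦ (3, 0, 11)
  λ_12+ρ ↦ (3, 0, 11)
  λ_13+ρ ↦ (3, 0, 11)
  λ_14+ρ ↦ (13, 3, 3)
  λ_15+ρ ↦ (4, 2, 1)
  λ_16+ρ ↦ (4, 10, 1)
  λ_17+ρ ↦ (0, 6, 5)
  λ_18+ρ ↦ (4, 2, 1)
  λ_19+ρ ↦ (7, 10, 2)

Partition of {1..19} into 6 W_19-dot-orbits:

[[1, 3, 9, 15, 18], [2, 7, 14], [4, 5, 19], [6, 10, 11, 12, 13], [8, 17], [16]]


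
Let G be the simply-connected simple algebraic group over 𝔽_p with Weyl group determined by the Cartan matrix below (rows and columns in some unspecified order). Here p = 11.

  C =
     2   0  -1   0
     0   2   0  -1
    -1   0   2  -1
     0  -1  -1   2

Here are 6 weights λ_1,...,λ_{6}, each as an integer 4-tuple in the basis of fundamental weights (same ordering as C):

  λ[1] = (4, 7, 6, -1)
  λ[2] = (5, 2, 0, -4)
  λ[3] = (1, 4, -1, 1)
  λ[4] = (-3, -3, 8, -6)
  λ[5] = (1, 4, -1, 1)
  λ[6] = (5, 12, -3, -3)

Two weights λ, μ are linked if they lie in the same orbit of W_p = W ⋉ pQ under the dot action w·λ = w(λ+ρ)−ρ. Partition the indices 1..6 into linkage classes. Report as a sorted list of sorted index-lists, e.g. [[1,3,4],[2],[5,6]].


Root system A_4: the 4×4 matrix C matches after relabeling.

Ā_11 reps of the 6 weights (A_4, coords as presented):

  1: (4, 0, 2, 1);  2: (4, 0, 2, 1);  3: (2, 5, 0, 2);  4: (2, 5, 0, 2);  5: (2, 5, 0, 2);  6: (2, 5, 0, 2)

2 distinct reps among the 6 weights ⇒ 2 W_11-linkage classes:

[[1, 2], [3, 4, 5, 6]]


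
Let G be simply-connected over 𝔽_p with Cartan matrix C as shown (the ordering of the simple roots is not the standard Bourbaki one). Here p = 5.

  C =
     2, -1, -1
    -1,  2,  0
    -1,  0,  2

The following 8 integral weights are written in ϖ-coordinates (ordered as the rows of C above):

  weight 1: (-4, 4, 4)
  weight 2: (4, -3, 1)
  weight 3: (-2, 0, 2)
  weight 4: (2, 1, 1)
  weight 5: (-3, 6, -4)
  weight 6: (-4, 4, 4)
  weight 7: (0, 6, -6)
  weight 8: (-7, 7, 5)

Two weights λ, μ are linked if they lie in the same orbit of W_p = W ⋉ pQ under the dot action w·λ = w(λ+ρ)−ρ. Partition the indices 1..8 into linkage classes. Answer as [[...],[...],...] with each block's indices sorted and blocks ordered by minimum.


Root system A_3: the 3×3 matrix C matches after relabeling.

W_5-reps of the 8 weights in Ā_5 (same 3-coord order as C):

    [1] (3, 0, 0)
    [2] (3, 0, 0)
    [3] (1, 0, 2)
    [4] (3, 0, 0)
    [5] (3, 0, 0)
    [6] (3, 0, 0)
    [7] (2, 0, 2)
    [8] (2, 0, 2)

The 8 indices split into 3 linkage classes (same alcove rep ⇔ same W_5-dot-orbit):

[[1, 2, 4, 5, 6], [3], [7, 8]]
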